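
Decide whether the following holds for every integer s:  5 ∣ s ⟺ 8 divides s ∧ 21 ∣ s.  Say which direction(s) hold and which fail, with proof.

Forward direction. This fails: take s = 5. Certainly 5 ∣ 5, but 8 ∤ 5.

Converse. This fails: take s = 168. Both 8 ∣ 168 and 21 ∣ 168, yet 168 is not a multiple of 5 (since 168 = 33·5 + 3), so 5 ∤ 168.

Neither implication holds.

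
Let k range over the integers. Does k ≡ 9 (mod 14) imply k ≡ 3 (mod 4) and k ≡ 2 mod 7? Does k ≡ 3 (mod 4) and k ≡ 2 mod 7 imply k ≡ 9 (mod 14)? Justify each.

Forward direction. This fails: k = 9 gives 9 ≡ 9 (mod 14) but 9 ≡ 1 (mod 4), so the conjunction on the right does not hold.

Converse. If k ≡ 3 (mod 4) and k ≡ 2 (mod 7), then by the Chinese remainder theorem k ≡ 23 (mod 28). Since 23 ≡ 9 (mod 14) and 14 ∣ 28, we get k ≡ 9 (mod 14).

(⇒) fails; (⇐) holds.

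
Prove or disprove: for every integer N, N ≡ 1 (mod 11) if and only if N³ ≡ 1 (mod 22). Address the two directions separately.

(⇐) The residues r modulo 22 with r³ ≡ 1 (mod 22) are exactly {1}, and each is ≡ 1 (mod 11).

(⇒) This fails: take N = 12. Then 12 ≡ 1 (mod 11), but 12³ = 1728 ≡ 12 (mod 22), not 1.

Not equivalent: only (⇐) holds.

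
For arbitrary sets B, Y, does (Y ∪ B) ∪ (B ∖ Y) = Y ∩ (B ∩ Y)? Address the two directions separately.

(⊆) This inclusion fails. Take B = {1}, Y = ∅; then 1 ∈ (Y ∪ B) ∪ (B ∖ Y) but 1 ∉ Y ∩ (B ∩ Y).

(⊇) Let x ∈ Y ∩ (B ∩ Y). Then x ∈ B ∩ Y, from which x ∈ (Y ∪ B) ∪ (B ∖ Y).

Only the reverse inclusion holds.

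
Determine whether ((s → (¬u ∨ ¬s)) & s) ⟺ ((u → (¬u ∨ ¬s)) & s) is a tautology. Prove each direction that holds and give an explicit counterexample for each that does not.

Converse. Assume the antecedent. If u is true, the antecedent cannot hold. If u is false, the antecedent forces (u = F, s = T), and (s → (¬u ∨ ¬s)) & s holds there. Either way (s → (¬u ∨ ¬s)) & s holds.

Forward direction. Assume the antecedent. If u is true, the antecedent cannot hold. If u is false, the antecedent forces (u = F, s = T), and (u → (¬u ∨ ¬s)) & s holds there. Either way (u → (¬u ∨ ¬s)) & s holds.

Both directions hold.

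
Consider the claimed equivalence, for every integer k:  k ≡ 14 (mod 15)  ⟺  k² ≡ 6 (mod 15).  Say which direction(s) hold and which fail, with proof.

(⇒) fails and (⇐) fails.

(→) This fails: take k = 14. Then 14 ≡ 14 (mod 15), but 14² = 196 ≡ 1 (mod 15), not 6.

(←) This fails: take k = 6. Then 6² = 36 ≡ 6 (mod 15), yet 6 ≡ 6 (mod 15), not 14.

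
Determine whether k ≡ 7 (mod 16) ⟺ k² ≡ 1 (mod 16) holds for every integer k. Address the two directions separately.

Not equivalent: only (⇒) holds.

Forward direction. Suppose k ≡ 7 (mod 16). Write k = 16j + 7. Then (16j + 7)² = 256j² + 224j + 49 = 16(16j² + 14j + 3) + 1, so k² ≡ 1 (mod 16).

Converse. This fails: take k = 1. Then 1² = 1 ≡ 1 (mod 16), yet 1 ≡ 1 (mod 16), not 7.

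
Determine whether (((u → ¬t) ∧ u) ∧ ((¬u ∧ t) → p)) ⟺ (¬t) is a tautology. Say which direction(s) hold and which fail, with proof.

Forward direction. Assume the antecedent. If u is true, the antecedent forces (u = T, t = F, p = F) or (u = T, t = F, p = T), and ¬t holds there. If u is false, the antecedent cannot hold. Either way ¬t holds.

Converse. This fails. Under u = F, t = F, p = F, the left side is false but the right side is true.

The forward direction holds; the converse fails.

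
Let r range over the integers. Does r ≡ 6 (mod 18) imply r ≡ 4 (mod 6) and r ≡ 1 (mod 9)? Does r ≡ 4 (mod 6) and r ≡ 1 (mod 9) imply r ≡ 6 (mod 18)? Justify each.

(⇒) fails and (⇐) fails.

(⟹) This fails: r = 6 gives 6 ≡ 6 (mod 18) but 6 ≡ 0 (mod 6), so the conjunction on the right does not hold.

(⟸) This fails: r = 10 satisfies both congruences on the right (10 ≡ 4 mod 6 and 10 ≡ 1 mod 9) yet 10 ≡ 10 (mod 18), not 6.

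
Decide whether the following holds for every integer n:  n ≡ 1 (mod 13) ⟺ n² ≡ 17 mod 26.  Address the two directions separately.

Forward direction. This fails: take n = 1. Then 1 ≡ 1 (mod 13), but 1² = 1 ≡ 1 (mod 26), not 17.

Converse. This fails: take n = 11. Then 11² = 121 ≡ 17 (mod 26), yet 11 ≡ 11 (mod 13), not 1.

Neither direction holds.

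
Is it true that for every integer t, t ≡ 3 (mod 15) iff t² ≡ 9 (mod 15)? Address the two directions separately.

(⇒) holds; (⇐) fails.

(⇒) Suppose t ≡ 3 (mod 15). Write t = 15j + 3. Then (15j + 3)² = 225j² + 90j + 9 = 15(15j² + 6j) + 9, so t² ≡ 9 (mod 15).

(⇐) This fails: take t = 12. Then 12² = 144 ≡ 9 (mod 15), yet 12 ≡ 12 (mod 15), not 3.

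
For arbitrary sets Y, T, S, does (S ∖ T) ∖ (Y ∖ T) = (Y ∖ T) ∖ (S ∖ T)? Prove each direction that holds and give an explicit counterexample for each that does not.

(⊆) This inclusion fails. Take Y = ∅, T = ∅, S = {1}; then 1 ∈ (S ∖ T) ∖ (Y ∖ T) but 1 ∉ (Y ∖ T) ∖ (S ∖ T).

(⊇) This inclusion fails. Take Y = {1}, T = ∅, S = ∅; then 1 ∈ (Y ∖ T) ∖ (S ∖ T) but 1 ∉ (S ∖ T) ∖ (Y ∖ T).

(⊆) fails and (⊇) fails.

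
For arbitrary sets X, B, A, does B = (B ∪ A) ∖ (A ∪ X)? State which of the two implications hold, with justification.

The sets are not equal: only the reverse inclusion holds.

(⊆) This inclusion fails. Take X = {1}, B = {1}, A = ∅; then 1 ∈ B but 1 ∉ (B ∪ A) ∖ (A ∪ X).

(⊇) Let x ∈ (B ∪ A) ∖ (A ∪ X). Then x ∈ B and x ∉ X, A, from which x ∈ B.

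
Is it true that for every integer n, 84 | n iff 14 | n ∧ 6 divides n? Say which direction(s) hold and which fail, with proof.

(⇒) If 84 ∣ n, write n = 84q. Since 84 = 6·14, n = 14·(6q), so 14 ∣ n; and since 84 = 14·6, n = 6·(14q), so 6 ∣ n.

(⇐) This fails: take n = 42. Both 14 ∣ 42 and 6 ∣ 42, yet 42 is not a multiple of 84 (since 42 = 0·84 + 42), so 84 ∤ 42.

(⇒) holds; (⇐) fails.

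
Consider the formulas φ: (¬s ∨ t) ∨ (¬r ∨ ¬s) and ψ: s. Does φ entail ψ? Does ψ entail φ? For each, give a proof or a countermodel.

Neither implication holds.

(⇒) This fails. Under s = F, r = F, t = F, the left side is true but the right side is false.

(⇐) This fails. Under s = T, r = T, t = F, the left side is false but the right side is true.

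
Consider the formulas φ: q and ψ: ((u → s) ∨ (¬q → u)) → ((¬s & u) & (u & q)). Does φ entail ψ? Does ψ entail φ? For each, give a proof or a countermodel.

The forward direction fails; the converse holds.

(⟹) This fails. Under q = T, s = F, u = F, the left side is true but the right side is false.

(⟸) Assume the antecedent. If q is true, q reduces to true regardless of the other variables. If q is false, the antecedent cannot hold. Either way q holds.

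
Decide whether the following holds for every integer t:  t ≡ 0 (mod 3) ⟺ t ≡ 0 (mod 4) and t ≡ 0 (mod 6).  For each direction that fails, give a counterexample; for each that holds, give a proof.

Forward direction. This fails: t = 9 gives 9 ≡ 0 (mod 3) but 9 ≡ 1 (mod 4), so the conjunction on the right does not hold.

Converse. If t ≡ 0 (mod 4) and t ≡ 0 (mod 6), then by the Chinese remainder theorem t ≡ 0 (mod 12). Since 0 ≡ 0 (mod 3) and 3 ∣ 12, we get t ≡ 0 (mod 3).

Only the reverse direction holds.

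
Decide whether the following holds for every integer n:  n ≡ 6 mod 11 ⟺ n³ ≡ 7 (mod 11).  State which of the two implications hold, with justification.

Forward direction. Suppose n ≡ 6 mod 11. Write n = 11j + 6. Then (11j + 6)³ = 1331j³ + 2178j² + 1188j + 216 = 11(121j³ + 198j² + 108j + 19) + 7, so n³ ≡ 7 (mod 11).

Converse. Suppose n³ ≡ 7 (mod 11). The only residue r in {0, …, 10} with r³ ≡ 7 (mod 11) is r = 6, so n ≡ 6 (mod 11).

Both directions hold; the statement is true.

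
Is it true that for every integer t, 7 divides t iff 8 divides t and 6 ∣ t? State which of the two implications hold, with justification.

Both directions fail.

(⟹) This fails: take t = 7. Certainly 7 ∣ 7, but 8 ∤ 7.

(⟸) This fails: take t = 24. Both 8 ∣ 24 and 6 ∣ 24, yet 24 is not a multiple of 7 (since 24 = 3·7 + 3), so 7 ∤ 24.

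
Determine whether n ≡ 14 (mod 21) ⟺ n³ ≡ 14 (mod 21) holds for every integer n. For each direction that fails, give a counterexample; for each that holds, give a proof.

(⟸) Suppose n³ ≡ 14 (mod 21). The only residue r in {0, …, 20} with r³ ≡ 14 (mod 21) is r = 14, so n ≡ 14 (mod 21).

(⟹) Suppose n ≡ 14 (mod 21). Write n = 21j + 14. Then (21j + 14)³ = 9261j³ + 18522j² + 12348j + 2744 = 21(441j³ + 882j² + 588j + 130) + 14, so n³ ≡ 14 (mod 21).

Equivalent; both directions hold.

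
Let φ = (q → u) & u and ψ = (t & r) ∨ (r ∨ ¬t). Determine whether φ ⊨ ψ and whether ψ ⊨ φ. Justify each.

(⟹) This fails. Under r = F, q = F, t = T, u = T, the left side is true but the right side is false.

(⟸) This fails. Under r = F, q = F, t = F, u = F, the left side is false but the right side is true.

Both directions fail.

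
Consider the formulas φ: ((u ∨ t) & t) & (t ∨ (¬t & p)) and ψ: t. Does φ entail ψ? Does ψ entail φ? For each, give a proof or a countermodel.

(⇒) Assume the antecedent. If p is true, the antecedent forces (p = T, u = F, t = T) or (p = T, u = T, t = T), and t holds there. If p is false, the antecedent forces (p = F, u = F, t = T) or (p = F, u = T, t = T), and t holds there. Either way t holds.

(⇐) Assume the antecedent. If p is true, the antecedent forces (p = T, u = F, t = T) or (p = T, u = T, t = T), and ((u ∨ t) & t) & (t ∨ (¬t & p)) holds there. If p is false, the antecedent forces (p = F, u = F, t = T) or (p = F, u = T, t = T), and ((u ∨ t) & t) & (t ∨ (¬t & p)) holds there. Either way ((u ∨ t) & t) & (t ∨ (¬t & p)) holds.

Both directions hold.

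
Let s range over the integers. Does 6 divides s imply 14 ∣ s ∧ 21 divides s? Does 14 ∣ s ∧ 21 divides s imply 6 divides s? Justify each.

(⇒) This fails: take s = 6. Certainly 6 ∣ 6, but 14 ∤ 6.

(⇐) Suppose 14 ∣ s and 21 ∣ s. Any common multiple of 14 and 21 is a multiple of their lcm; here lcm(14, 21) = 14·21/gcd(14, 21) = 294/7 = 42, so 42 ∣ s. Since 6 ∣ 42, it follows that 6 ∣ s.

Only the converse holds.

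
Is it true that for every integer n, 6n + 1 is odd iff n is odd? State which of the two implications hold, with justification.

Not equivalent: only (⇐) holds.

(→) This fails: take n = 0. Then 6n + 1 = 1, which is odd, yet n = 0 is even, not odd.

(←) Suppose n is odd. Since 6 is even, 6n is even for every n, so 6n + 1 has the same parity as 1, which is odd. Hence 6n + 1 is odd.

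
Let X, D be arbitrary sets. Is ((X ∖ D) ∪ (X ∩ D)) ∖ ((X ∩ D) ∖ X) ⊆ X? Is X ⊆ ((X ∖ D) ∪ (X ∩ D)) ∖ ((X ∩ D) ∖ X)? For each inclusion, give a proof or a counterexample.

Forward inclusion. Let x ∈ ((X ∖ D) ∪ (X ∩ D)) ∖ ((X ∩ D) ∖ X). Then either x ∈ X and x ∉ D; or x ∈ X ∩ D. In each case x ∈ X, so ((X ∖ D) ∪ (X ∩ D)) ∖ ((X ∩ D) ∖ X) ⊆ X.

Reverse inclusion. Let x ∈ X. Then either x ∈ X and x ∉ D; or x ∈ X ∩ D. In each case x ∈ ((X ∖ D) ∪ (X ∩ D)) ∖ ((X ∩ D) ∖ X), so X ⊆ ((X ∖ D) ∪ (X ∩ D)) ∖ ((X ∩ D) ∖ X).

Both inclusions hold; the sets are equal.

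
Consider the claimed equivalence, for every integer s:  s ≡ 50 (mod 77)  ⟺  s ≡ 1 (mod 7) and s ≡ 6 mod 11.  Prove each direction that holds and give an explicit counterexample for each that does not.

Forward direction. Suppose s ≡ 50 (mod 77); write s = 77j + 50. Since 7 ∣ 77, reducing mod 7 gives s ≡ 50 ≡ 1 (mod 7); since 11 ∣ 77, reducing mod 11 gives s ≡ 50 ≡ 6 (mod 11).

Converse. If s ≡ 1 (mod 7) and s ≡ 6 (mod 11), then by the Chinese remainder theorem s ≡ 50 (mod 77). This is exactly s ≡ 50 (mod 77).

Both directions hold.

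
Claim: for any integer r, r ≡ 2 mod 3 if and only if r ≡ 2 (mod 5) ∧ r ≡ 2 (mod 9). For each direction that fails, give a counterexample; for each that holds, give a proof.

Only the reverse direction holds.

(→) This fails: r = 32 gives 32 ≡ 2 (mod 3) but 32 ≡ 5 (mod 9), so the conjunction on the right does not hold.

(←) Conversely, if r ≡ 2 (mod 5) and r ≡ 2 (mod 9), then by the Chinese remainder theorem r ≡ 2 (mod 45). Since 2 ≡ 2 (mod 3) and 3 ∣ 45, we get r ≡ 2 (mod 3).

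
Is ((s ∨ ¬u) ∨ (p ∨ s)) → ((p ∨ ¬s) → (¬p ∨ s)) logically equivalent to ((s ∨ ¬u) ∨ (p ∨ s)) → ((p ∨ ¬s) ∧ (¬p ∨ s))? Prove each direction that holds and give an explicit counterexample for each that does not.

Not equivalent: only (⇐) holds.

[⇒] This fails. Under u = F, p = F, s = T, the left side is true but the right side is false.

[⇐] Assume the antecedent. If u is true, the antecedent forces (u = T, p = F, s = F) or (u = T, p = T, s = T), and the consequent holds there. If u is false, the antecedent forces (u = F, p = F, s = F) or (u = F, p = T, s = T), and the consequent holds there. Either way the consequent holds.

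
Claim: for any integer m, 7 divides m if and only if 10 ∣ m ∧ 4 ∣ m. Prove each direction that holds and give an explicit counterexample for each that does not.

Neither implication holds.

(→) This fails: take m = 7. Certainly 7 ∣ 7, but 10 ∤ 7.

(←) This fails: take m = 20. Both 10 ∣ 20 and 4 ∣ 20, yet 20 is not a multiple of 7 (since 20 = 2·7 + 6), so 7 ∤ 20.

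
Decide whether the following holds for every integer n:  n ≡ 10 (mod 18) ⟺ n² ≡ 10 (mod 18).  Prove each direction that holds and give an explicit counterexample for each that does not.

Only the forward direction holds.

(⟹) Suppose n ≡ 10 (mod 18). Write n = 18j + 10. Then (18j + 10)² = 324j² + 360j + 100 = 18(18j² + 20j + 5) + 10, so n² ≡ 10 (mod 18).

(⟸) This fails: take n = 8. Then 8² = 64 ≡ 10 (mod 18), yet 8 ≡ 8 (mod 18), not 10.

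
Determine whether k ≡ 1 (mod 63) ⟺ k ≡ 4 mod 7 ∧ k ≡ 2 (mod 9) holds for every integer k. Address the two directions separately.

Both directions fail.

Forward direction. This fails: k = 1 gives 1 ≡ 1 (mod 63) but 1 ≡ 1 (mod 7), so the conjunction on the right does not hold.

Converse. This fails: k = 11 satisfies both congruences on the right (11 ≡ 4 mod 7 and 11 ≡ 2 mod 9) yet 11 ≡ 11 (mod 63), not 1.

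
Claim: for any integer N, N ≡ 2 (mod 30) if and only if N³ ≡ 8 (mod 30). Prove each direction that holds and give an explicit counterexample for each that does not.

Both implications hold.

(⇒) Suppose N ≡ 2 (mod 30). Write N = 30j + 2. Then (30j + 2)³ = 27000j³ + 5400j² + 360j + 8 = 30(900j³ + 180j² + 12j) + 8, so N³ ≡ 8 (mod 30).

(⇐) Conversely, suppose N³ ≡ 8 (mod 30). The only residue r in {0, …, 29} with r³ ≡ 8 (mod 30) is r = 2, so N ≡ 2 (mod 30).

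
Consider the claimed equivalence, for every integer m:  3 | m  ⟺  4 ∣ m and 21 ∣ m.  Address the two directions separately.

(⇐) Suppose 4 ∣ m and 21 ∣ m. Any common multiple of 4 and 21 is a multiple of their lcm; here gcd(4, 21) = 1, so lcm(4, 21) = 4·21 = 84, so 84 ∣ m. Since 3 ∣ 84, it follows that 3 ∣ m.

(⇒) This fails: take m = 3. Certainly 3 ∣ 3, but 4 ∤ 3.

The forward direction fails; the converse holds.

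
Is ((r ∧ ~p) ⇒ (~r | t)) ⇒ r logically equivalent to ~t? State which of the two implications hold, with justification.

[⇒] This fails. Under p = F, r = T, t = T, the left side is true but the right side is false.

[⇐] This fails. Under p = F, r = F, t = F, the left side is false but the right side is true.

(⇒) fails and (⇐) fails.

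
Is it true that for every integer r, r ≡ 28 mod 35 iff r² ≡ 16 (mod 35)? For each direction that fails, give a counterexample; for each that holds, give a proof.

(⇒) fails and (⇐) fails.

(⇒) This fails: take r = 28. Then 28 ≡ 28 (mod 35), but 28² = 784 ≡ 14 (mod 35), not 16.

(⇐) This fails: take r = 4. Then 4² = 16 ≡ 16 (mod 35), yet 4 ≡ 4 (mod 35), not 28.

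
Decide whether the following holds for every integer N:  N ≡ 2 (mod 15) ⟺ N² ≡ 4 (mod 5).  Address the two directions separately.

Only the forward implication holds.

(⇒) Suppose N ≡ 2 (mod 15). Then N² ≡ 2² = 4 (mod 15), and since 5 ∣ 15, also N² ≡ 4 (mod 5).

(⇐) This fails: take N = 3. Then 3² = 9 ≡ 4 (mod 5), yet 3 ≡ 3 (mod 15), not 2.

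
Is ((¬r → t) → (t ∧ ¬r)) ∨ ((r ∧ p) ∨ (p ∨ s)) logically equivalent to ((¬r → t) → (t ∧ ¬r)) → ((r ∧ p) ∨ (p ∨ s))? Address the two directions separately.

(⇒) This fails. Under t = F, s = F, p = F, r = F, the left side is true but the right side is false.

(⇐) This fails. Under t = F, s = F, p = F, r = T, the left side is false but the right side is true.

Neither implication holds.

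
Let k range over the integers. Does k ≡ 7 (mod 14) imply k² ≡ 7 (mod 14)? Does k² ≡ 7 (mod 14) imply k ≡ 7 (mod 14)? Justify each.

The biconditional holds.

(⟸) Suppose k² ≡ 7 (mod 14). The only residue r in {0, …, 13} with r² ≡ 7 (mod 14) is r = 7, so k ≡ 7 (mod 14).

(⟹) Suppose k ≡ 7 (mod 14). Write k = 14j + 7. Then (14j + 7)² = 196j² + 196j + 49 = 14(14j² + 14j + 3) + 7, so k² ≡ 7 (mod 14).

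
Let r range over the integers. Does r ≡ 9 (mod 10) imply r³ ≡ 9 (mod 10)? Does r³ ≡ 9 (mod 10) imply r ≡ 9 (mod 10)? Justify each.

(⟸) For the converse, argue contrapositively. If r ≢ 9 (mod 10), then r is congruent to one of 0, 1, 2, 3, 4, 5, 6, 7, 8 modulo 10, and these give r³ ≡ 0, 1, 8, 7, 4, 5, 6, 3, 2 respectively — never 9.

(⟹) Suppose r ≡ 9 (mod 10). Write r = 10j + 9. Then (10j + 9)³ = 1000j³ + 2700j² + 2430j + 729 = 10(100j³ + 270j² + 243j + 72) + 9, so r³ ≡ 9 (mod 10).

The biconditional holds.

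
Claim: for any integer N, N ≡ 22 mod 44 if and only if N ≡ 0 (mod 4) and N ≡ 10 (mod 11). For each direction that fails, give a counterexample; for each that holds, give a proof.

[⇒] This fails: N = 22 gives 22 ≡ 22 (mod 44) but 22 ≡ 2 (mod 4), so the conjunction on the right does not hold.

[⇐] This fails: N = 32 satisfies both congruences on the right (32 ≡ 0 mod 4 and 32 ≡ 10 mod 11) yet 32 ≡ 32 (mod 44), not 22.

(⇒) fails and (⇐) fails.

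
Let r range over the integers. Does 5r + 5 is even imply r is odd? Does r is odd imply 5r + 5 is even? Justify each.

The biconditional holds.

(→) Suppose 5r + 5 is even. Since 5 is odd, 5r and r have the same parity, so 5r + 5 ≡ r + 5 (mod 2). As 5 is odd, 5r + 5 is even exactly when r is odd. Thus r is odd.

(←) Conversely, suppose r is odd; write r = 2j + 1. Then 5r + 5 = 5·(2j + 1) + 5 = 2·5j + 10, which is even.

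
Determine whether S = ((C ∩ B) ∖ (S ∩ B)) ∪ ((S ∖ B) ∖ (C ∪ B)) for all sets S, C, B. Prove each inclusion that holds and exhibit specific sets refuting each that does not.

Forward inclusion. This inclusion fails. Take S = {1}, C = {1}, B = ∅; then 1 ∈ S but 1 ∉ ((C ∩ B) ∖ (S ∩ B)) ∪ ((S ∖ B) ∖ (C ∪ B)).

Reverse inclusion. This inclusion fails. Take S = ∅, C = {1}, B = {1}; then 1 ∈ ((C ∩ B) ∖ (S ∩ B)) ∪ ((S ∖ B) ∖ (C ∪ B)) but 1 ∉ S.

Both inclusions fail.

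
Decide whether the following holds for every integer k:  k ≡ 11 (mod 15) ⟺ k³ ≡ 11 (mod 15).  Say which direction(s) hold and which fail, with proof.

[⇒] Suppose k ≡ 11 (mod 15). Write k = 15j + 11. Then (15j + 11)³ = 3375j³ + 7425j² + 5445j + 1331 = 15(225j³ + 495j² + 363j + 88) + 11, so k³ ≡ 11 (mod 15).

[⇐] Conversely, suppose k³ ≡ 11 (mod 15). The only residue r in {0, …, 14} with r³ ≡ 11 (mod 15) is r = 11, so k ≡ 11 (mod 15).

The biconditional holds.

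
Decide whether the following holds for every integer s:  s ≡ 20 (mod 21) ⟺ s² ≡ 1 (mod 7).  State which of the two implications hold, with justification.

(⇒) holds; (⇐) fails.

(⇐) This fails: take s = 1. Then 1² = 1 ≡ 1 (mod 7), yet 1 ≡ 1 (mod 21), not 20.

(⇒) Suppose s ≡ 20 (mod 21). Then s² ≡ 20² = 400 (mod 21), and since 7 ∣ 21, also s² ≡ 1 (mod 7).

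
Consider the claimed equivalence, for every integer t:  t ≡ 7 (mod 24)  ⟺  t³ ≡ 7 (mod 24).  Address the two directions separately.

Both directions hold; the statement is true.

[⇒] Suppose t ≡ 7 (mod 24). Write t = 24j + 7. Then (24j + 7)³ = 13824j³ + 12096j² + 3528j + 343 = 24(576j³ + 504j² + 147j + 14) + 7, so t³ ≡ 7 (mod 24).

[⇐] Conversely, suppose t³ ≡ 7 (mod 24). The only residue r in {0, …, 23} with r³ ≡ 7 (mod 24) is r = 7, so t ≡ 7 (mod 24).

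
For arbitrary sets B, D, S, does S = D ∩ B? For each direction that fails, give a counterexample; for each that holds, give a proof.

Forward inclusion. This inclusion fails. Take B = ∅, D = ∅, S = {1}; then 1 ∈ S but 1 ∉ D ∩ B.

Reverse inclusion. This inclusion fails. Take B = {1}, D = {1}, S = ∅; then 1 ∈ D ∩ B but 1 ∉ S.

Both inclusions fail.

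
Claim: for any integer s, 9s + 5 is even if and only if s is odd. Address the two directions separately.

[⇒] Suppose 9s + 5 is even. Since 9 is odd, 9s and s have the same parity, so 9s + 5 ≡ s + 5 (mod 2). As 5 is odd, 9s + 5 is even exactly when s is odd. Thus s is odd.

[⇐] Conversely, suppose s is odd; write s = 2j + 1. Then 9s + 5 = 9·(2j + 1) + 5 = 2·9j + 14, which is even.

Both directions hold.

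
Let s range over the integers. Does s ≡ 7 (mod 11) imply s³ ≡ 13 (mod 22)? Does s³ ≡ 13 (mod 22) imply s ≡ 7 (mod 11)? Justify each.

Not equivalent: only (⇐) holds.

(→) This fails: take s = 18. Then 18 ≡ 7 (mod 11), but 18³ = 5832 ≡ 2 (mod 22), not 13.

(←) Conversely, the residues r modulo 22 with r³ ≡ 13 (mod 22) are exactly {7}, and each is ≡ 7 (mod 11).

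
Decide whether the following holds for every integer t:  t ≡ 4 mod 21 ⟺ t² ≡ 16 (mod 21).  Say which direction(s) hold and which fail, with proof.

(⇒) Suppose t ≡ 4 mod 21. Write t = 21j + 4. Then (21j + 4)² = 441j² + 168j + 16 = 21(21j² + 8j) + 16, so t² ≡ 16 (mod 21).

(⇐) This fails: take t = 10. Then 10² = 100 ≡ 16 (mod 21), yet 10 ≡ 10 (mod 21), not 4.

Only the forward implication holds.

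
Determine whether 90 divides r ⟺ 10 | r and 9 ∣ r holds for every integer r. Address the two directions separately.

Forward direction. If 90 ∣ r, write r = 90q. Since 90 = 9·10, r = 10·(9q), so 10 ∣ r; and since 90 = 10·9, r = 9·(10q), so 9 ∣ r.

Converse. Suppose 10 ∣ r and 9 ∣ r. Any common multiple of 10 and 9 is a multiple of their lcm; here gcd(10, 9) = 1, so lcm(10, 9) = 10·9 = 90, so 90 ∣ r.

The biconditional holds.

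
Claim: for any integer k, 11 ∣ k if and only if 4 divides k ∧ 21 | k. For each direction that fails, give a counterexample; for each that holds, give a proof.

[⇒] This fails: take k = 11. Certainly 11 ∣ 11, but 4 ∤ 11.

[⇐] This fails: take k = 84. Both 4 ∣ 84 and 21 ∣ 84, yet 84 is not a multiple of 11 (since 84 = 7·11 + 7), so 11 ∤ 84.

Neither direction holds.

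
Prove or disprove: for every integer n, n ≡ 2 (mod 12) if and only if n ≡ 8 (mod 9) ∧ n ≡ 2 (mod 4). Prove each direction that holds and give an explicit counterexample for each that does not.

(⟸) If n ≡ 8 (mod 9) and n ≡ 2 (mod 4), then by the Chinese remainder theorem n ≡ 26 (mod 36). Since 26 ≡ 2 (mod 12) and 12 ∣ 36, we get n ≡ 2 (mod 12).

(⟹) This fails: n = 2 gives 2 ≡ 2 (mod 12) but 2 ≡ 2 (mod 9), so the conjunction on the right does not hold.

(⇒) fails; (⇐) holds.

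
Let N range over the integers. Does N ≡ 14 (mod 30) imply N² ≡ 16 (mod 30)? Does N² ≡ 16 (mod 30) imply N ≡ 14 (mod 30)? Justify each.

Only the forward direction holds.

(⇐) This fails: take N = 4. Then 4² = 16 ≡ 16 (mod 30), yet 4 ≡ 4 (mod 30), not 14.

(⇒) Suppose N ≡ 14 (mod 30). Write N = 30j + 14. Then (30j + 14)² = 900j² + 840j + 196 = 30(30j² + 28j + 6) + 16, so N² ≡ 16 (mod 30).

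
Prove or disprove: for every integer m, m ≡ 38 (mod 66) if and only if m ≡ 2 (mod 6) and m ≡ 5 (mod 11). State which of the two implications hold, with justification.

(⟹) Suppose m ≡ 38 (mod 66); write m = 66j + 38. Since 6 ∣ 66, reducing mod 6 gives m ≡ 38 ≡ 2 (mod 6); since 11 ∣ 66, reducing mod 11 gives m ≡ 38 ≡ 5 (mod 11).

(⟸) Conversely, if m ≡ 2 (mod 6) and m ≡ 5 (mod 11), then by the Chinese remainder theorem m ≡ 38 (mod 66). This is exactly m ≡ 38 (mod 66).

Equivalent; both directions hold.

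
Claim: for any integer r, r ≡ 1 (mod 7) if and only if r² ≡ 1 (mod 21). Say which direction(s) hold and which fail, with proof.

(→) This fails: take r = 15. Then 15 ≡ 1 (mod 7), but 15² = 225 ≡ 15 (mod 21), not 1.

(←) This fails: take r = 13. Then 13² = 169 ≡ 1 (mod 21), yet 13 ≡ 6 (mod 7), not 1.

(⇒) fails and (⇐) fails.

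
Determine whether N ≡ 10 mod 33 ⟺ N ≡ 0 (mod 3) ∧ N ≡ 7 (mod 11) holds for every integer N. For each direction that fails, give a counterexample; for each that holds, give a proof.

[⇒] This fails: N = 10 gives 10 ≡ 10 (mod 33) but 10 ≡ 1 (mod 3), so the conjunction on the right does not hold.

[⇐] This fails: N = 18 satisfies both congruences on the right (18 ≡ 0 mod 3 and 18 ≡ 7 mod 11) yet 18 ≡ 18 (mod 33), not 10.

Both directions fail.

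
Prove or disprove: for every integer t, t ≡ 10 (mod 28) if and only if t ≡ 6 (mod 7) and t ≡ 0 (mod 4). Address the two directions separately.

Neither implication holds.

(→) This fails: t = 10 gives 10 ≡ 10 (mod 28) but 10 ≡ 3 (mod 7), so the conjunction on the right does not hold.

(←) This fails: t = 20 satisfies both congruences on the right (20 ≡ 6 mod 7 and 20 ≡ 0 mod 4) yet 20 ≡ 20 (mod 28), not 10.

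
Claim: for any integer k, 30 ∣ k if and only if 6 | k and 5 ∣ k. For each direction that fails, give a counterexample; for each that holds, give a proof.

[⇐] Suppose 6 ∣ k and 5 ∣ k. Any common multiple of 6 and 5 is a multiple of their lcm; here gcd(6, 5) = 1, so lcm(6, 5) = 6·5 = 30, so 30 ∣ k.

[⇒] If 30 ∣ k, write k = 30q. Since 30 = 5·6, k = 6·(5q), so 6 ∣ k; and since 30 = 6·5, k = 5·(6q), so 5 ∣ k.

Equivalent; both directions hold.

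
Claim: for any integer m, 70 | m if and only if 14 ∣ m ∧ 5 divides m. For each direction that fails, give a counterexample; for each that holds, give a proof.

(⇒) If 70 ∣ m, write m = 70q. Since 70 = 5·14, m = 14·(5q), so 14 ∣ m; and since 70 = 14·5, m = 5·(14q), so 5 ∣ m.

(⇐) Suppose 14 ∣ m and 5 ∣ m. Any common multiple of 14 and 5 is a multiple of their lcm; here gcd(14, 5) = 1, so lcm(14, 5) = 14·5 = 70, so 70 ∣ m.

Equivalent; both directions hold.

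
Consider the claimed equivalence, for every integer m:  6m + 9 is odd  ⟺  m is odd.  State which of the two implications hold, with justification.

Only the reverse direction holds.

(⇒) This fails: take m = 6. Then 6m + 9 = 45, which is odd, yet m = 6 is even, not odd.

(⇐) Suppose m is odd. Since 6 is even, 6m is even for every m, so 6m + 9 has the same parity as 9, which is odd. Hence 6m + 9 is odd.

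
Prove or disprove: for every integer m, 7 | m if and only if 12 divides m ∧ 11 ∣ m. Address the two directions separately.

Neither implication holds.

[⇒] This fails: take m = 7. Certainly 7 ∣ 7, but 12 ∤ 7.

[⇐] This fails: take m = 132. Both 12 ∣ 132 and 11 ∣ 132, yet 132 is not a multiple of 7 (since 132 = 18·7 + 6), so 7 ∤ 132.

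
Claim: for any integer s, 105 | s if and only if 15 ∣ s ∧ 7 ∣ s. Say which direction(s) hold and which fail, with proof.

(⟹) If 105 ∣ s, write s = 105q. Since 105 = 7·15, s = 15·(7q), so 15 ∣ s; and since 105 = 15·7, s = 7·(15q), so 7 ∣ s.

(⟸) Suppose 15 ∣ s and 7 ∣ s. Any common multiple of 15 and 7 is a multiple of their lcm; here gcd(15, 7) = 1, so lcm(15, 7) = 15·7 = 105, so 105 ∣ s.

Equivalent; both directions hold.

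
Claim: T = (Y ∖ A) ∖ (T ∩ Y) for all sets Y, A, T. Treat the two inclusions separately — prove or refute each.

(⊆) This inclusion fails. Take Y = ∅, A = ∅, T = {1}; then 1 ∈ T but 1 ∉ (Y ∖ A) ∖ (T ∩ Y).

(⊇) This inclusion fails. Take Y = {1}, A = ∅, T = ∅; then 1 ∈ (Y ∖ A) ∖ (T ∩ Y) but 1 ∉ T.

Neither inclusion holds.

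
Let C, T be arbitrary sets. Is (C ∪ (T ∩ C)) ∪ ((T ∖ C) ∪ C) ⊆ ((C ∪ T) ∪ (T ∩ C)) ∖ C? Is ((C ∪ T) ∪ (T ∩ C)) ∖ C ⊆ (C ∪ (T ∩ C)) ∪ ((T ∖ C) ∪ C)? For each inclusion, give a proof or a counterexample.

(⟹) This inclusion fails. Take C = {1}, T = ∅; then 1 ∈ (C ∪ (T ∩ C)) ∪ ((T ∖ C) ∪ C) but 1 ∉ ((C ∪ T) ∪ (T ∩ C)) ∖ C.

(⟸) Let x ∈ ((C ∪ T) ∪ (T ∩ C)) ∖ C. Then x ∈ T and x ∉ C, from which x ∈ (C ∪ (T ∩ C)) ∪ ((T ∖ C) ∪ C).

(⊆) fails; (⊇) holds.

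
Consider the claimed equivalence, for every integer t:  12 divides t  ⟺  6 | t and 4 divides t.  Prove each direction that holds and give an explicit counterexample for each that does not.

(→) If 12 ∣ t, write t = 12q. Since 12 = 2·6, t = 6·(2q), so 6 ∣ t; and since 12 = 3·4, t = 4·(3q), so 4 ∣ t.

(←) Suppose 6 ∣ t and 4 ∣ t. Any common multiple of 6 and 4 is a multiple of their lcm; here lcm(6, 4) = 6·4/gcd(6, 4) = 24/2 = 12, so 12 ∣ t.

Both directions hold.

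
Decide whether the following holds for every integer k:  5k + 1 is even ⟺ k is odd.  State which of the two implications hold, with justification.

The biconditional holds.

(←) Suppose k is odd; write k = 2j + 1. Then 5k + 1 = 5·(2j + 1) + 1 = 2·5j + 6, which is even.

(→) Suppose 5k + 1 is even. Since 5 is odd, 5k and k have the same parity, so 5k + 1 ≡ k + 1 (mod 2). As 1 is odd, 5k + 1 is even exactly when k is odd. Thus k is odd.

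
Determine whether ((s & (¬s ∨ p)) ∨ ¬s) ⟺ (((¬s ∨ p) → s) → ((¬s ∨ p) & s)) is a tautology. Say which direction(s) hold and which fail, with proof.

Forward direction. Assume the antecedent. If s is true, the antecedent forces (s = T, p = T), and the consequent holds there. If s is false, the consequent reduces to true regardless of the other variables. Either way the consequent holds.

Converse. Assume the antecedent. If s is true, the antecedent forces (s = T, p = T), and (s & (¬s ∨ p)) ∨ ¬s holds there. If s is false, (s & (¬s ∨ p)) ∨ ¬s reduces to true regardless of the other variables. Either way (s & (¬s ∨ p)) ∨ ¬s holds.

Both directions hold.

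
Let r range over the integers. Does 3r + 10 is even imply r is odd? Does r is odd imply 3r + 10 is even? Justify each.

(⇒) This fails: r = 0 gives 3r + 10 = 10, which is even, but 0 is even, not odd.

(⇐) This also fails: r = 1 is odd, but 3r + 10 = 13 is odd, not even.

Neither direction holds.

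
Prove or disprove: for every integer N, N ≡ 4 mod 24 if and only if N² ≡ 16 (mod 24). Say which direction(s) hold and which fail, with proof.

(→) Suppose N ≡ 4 mod 24. Write N = 24j + 4. Then (24j + 4)² = 576j² + 192j + 16 = 24(24j² + 8j) + 16, so N² ≡ 16 (mod 24).

(←) This fails: take N = 8. Then 8² = 64 ≡ 16 (mod 24), yet 8 ≡ 8 (mod 24), not 4.

Only the forward direction holds.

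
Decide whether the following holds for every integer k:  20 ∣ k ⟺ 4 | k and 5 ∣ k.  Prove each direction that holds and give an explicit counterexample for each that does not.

[⇒] If 20 ∣ k, write k = 20q. Since 20 = 5·4, k = 4·(5q), so 4 ∣ k; and since 20 = 4·5, k = 5·(4q), so 5 ∣ k.

[⇐] Suppose 4 ∣ k and 5 ∣ k. Any common multiple of 4 and 5 is a multiple of their lcm; here gcd(4, 5) = 1, so lcm(4, 5) = 4·5 = 20, so 20 ∣ k.

Both directions hold.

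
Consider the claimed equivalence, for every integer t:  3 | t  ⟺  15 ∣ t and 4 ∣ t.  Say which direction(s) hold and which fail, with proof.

Converse. Suppose 15 ∣ t and 4 ∣ t. Any common multiple of 15 and 4 is a multiple of their lcm; here gcd(15, 4) = 1, so lcm(15, 4) = 15·4 = 60, so 60 ∣ t. Since 3 ∣ 60, it follows that 3 ∣ t.

Forward direction. This fails: take t = 3. Certainly 3 ∣ 3, but 15 ∤ 3.

Not equivalent: only (⇐) holds.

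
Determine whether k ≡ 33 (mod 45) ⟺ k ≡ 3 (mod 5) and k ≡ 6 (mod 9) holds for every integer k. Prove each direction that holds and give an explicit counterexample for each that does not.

[⇒] Suppose k ≡ 33 (mod 45); write k = 45j + 33. Since 5 ∣ 45, reducing mod 5 gives k ≡ 33 ≡ 3 (mod 5); since 9 ∣ 45, reducing mod 9 gives k ≡ 33 ≡ 6 (mod 9).

[⇐] Conversely, if k ≡ 3 (mod 5) and k ≡ 6 (mod 9), then by the Chinese remainder theorem k ≡ 33 (mod 45). This is exactly k ≡ 33 (mod 45).

Both directions hold; the statement is true.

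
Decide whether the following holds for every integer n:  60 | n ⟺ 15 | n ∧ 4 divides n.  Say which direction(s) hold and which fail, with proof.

(⟹) If 60 ∣ n, write n = 60q. Since 60 = 4·15, n = 15·(4q), so 15 ∣ n; and since 60 = 15·4, n = 4·(15q), so 4 ∣ n.

(⟸) Suppose 15 ∣ n and 4 ∣ n. Any common multiple of 15 and 4 is a multiple of their lcm; here gcd(15, 4) = 1, so lcm(15, 4) = 15·4 = 60, so 60 ∣ n.

Both directions hold; the statement is true.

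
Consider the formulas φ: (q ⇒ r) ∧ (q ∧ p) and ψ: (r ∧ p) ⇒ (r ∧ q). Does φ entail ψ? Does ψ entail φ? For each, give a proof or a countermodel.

(⇒) Assume the antecedent. If q is true, (r ∧ p) ⇒ (r ∧ q) reduces to true regardless of the other variables. If q is false, the antecedent cannot hold. Either way (r ∧ p) ⇒ (r ∧ q) holds.

(⇐) This fails. Under q = F, r = F, p = F, the left side is false but the right side is true.

Only the forward direction holds.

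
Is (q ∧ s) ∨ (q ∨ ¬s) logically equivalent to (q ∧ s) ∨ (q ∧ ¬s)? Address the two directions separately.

Not equivalent: only (⇐) holds.

[⇒] This fails. Under s = F, q = F, the left side is true but the right side is false.

[⇐] Assume the antecedent. If s is true, the antecedent forces (s = T, q = T), and (q ∧ s) ∨ (q ∨ ¬s) holds there. If s is false, (q ∧ s) ∨ (q ∨ ¬s) reduces to true regardless of the other variables. Either way (q ∧ s) ∨ (q ∨ ¬s) holds.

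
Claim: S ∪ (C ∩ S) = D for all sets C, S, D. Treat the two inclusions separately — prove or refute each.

Both inclusions fail.

Forward inclusion. This inclusion fails. Take C = ∅, S = {1}, D = ∅; then 1 ∈ S ∪ (C ∩ S) but 1 ∉ D.

Reverse inclusion. This inclusion fails. Take C = ∅, S = ∅, D = {1}; then 1 ∈ D but 1 ∉ S ∪ (C ∩ S).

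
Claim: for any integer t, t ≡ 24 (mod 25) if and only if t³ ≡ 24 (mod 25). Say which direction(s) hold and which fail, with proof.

Both directions hold; the statement is true.

Converse. Suppose t³ ≡ 24 (mod 25). The only residue r in {0, …, 24} with r³ ≡ 24 (mod 25) is r = 24, so t ≡ 24 (mod 25).

Forward direction. Suppose t ≡ 24 (mod 25). Write t = 25j + 24. Then (25j + 24)³ = 15625j³ + 45000j² + 43200j + 13824 = 25(625j³ + 1800j² + 1728j + 552) + 24, so t³ ≡ 24 (mod 25).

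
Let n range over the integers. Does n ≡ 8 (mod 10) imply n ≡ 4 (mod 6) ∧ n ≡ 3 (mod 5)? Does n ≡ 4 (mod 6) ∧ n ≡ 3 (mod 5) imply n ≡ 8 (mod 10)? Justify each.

Not equivalent: only (⇐) holds.

Forward direction. This fails: n = 8 gives 8 ≡ 8 (mod 10) but 8 ≡ 2 (mod 6), so the conjunction on the right does not hold.

Converse. If n ≡ 4 (mod 6) and n ≡ 3 (mod 5), then by the Chinese remainder theorem n ≡ 28 (mod 30). Since 28 ≡ 8 (mod 10) and 10 ∣ 30, we get n ≡ 8 (mod 10).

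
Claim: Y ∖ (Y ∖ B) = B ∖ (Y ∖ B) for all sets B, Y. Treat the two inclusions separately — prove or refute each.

(⊆) Let x ∈ Y ∖ (Y ∖ B). Then x ∈ B ∩ Y, from which x ∈ B ∖ (Y ∖ B).

(⊇) This inclusion fails. Take B = {1}, Y = ∅; then 1 ∈ B ∖ (Y ∖ B) but 1 ∉ Y ∖ (Y ∖ B).

The sets are not equal: only the forward inclusion holds.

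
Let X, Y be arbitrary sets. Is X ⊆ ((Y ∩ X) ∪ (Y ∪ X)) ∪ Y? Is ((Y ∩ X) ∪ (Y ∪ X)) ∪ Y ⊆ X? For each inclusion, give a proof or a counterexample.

(⊆) Let x ∈ X. Then either x ∈ X and x ∉ Y; or x ∈ X ∩ Y. In each case x ∈ ((Y ∩ X) ∪ (Y ∪ X)) ∪ Y, so X ⊆ ((Y ∩ X) ∪ (Y ∪ X)) ∪ Y.

(⊇) This inclusion fails. Take X = ∅, Y = {1}; then 1 ∈ ((Y ∩ X) ∪ (Y ∪ X)) ∪ Y but 1 ∉ X.

Only the forward inclusion holds.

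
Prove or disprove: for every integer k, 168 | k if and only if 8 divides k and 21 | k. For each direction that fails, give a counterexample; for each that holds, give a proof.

(←) Suppose 8 ∣ k and 21 ∣ k. Any common multiple of 8 and 21 is a multiple of their lcm; here gcd(8, 21) = 1, so lcm(8, 21) = 8·21 = 168, so 168 ∣ k.

(→) If 168 ∣ k, write k = 168q. Since 168 = 21·8, k = 8·(21q), so 8 ∣ k; and since 168 = 8·21, k = 21·(8q), so 21 ∣ k.

Both implications hold.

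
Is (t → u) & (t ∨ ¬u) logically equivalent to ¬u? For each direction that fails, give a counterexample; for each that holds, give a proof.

(⇒) fails and (⇐) fails.

Forward direction. This fails. Under u = T, t = T, the left side is true but the right side is false.

Converse. This fails. Under u = F, t = T, the left side is false but the right side is true.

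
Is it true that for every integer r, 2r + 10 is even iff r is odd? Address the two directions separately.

Only the reverse direction holds.

[⇒] This fails: take r = 0. Then 2r + 10 = 10, which is even, yet r = 0 is even, not odd.

[⇐] Suppose r is odd. Since 2 is even, 2r is even for every r, so 2r + 10 has the same parity as 10, which is even. Hence 2r + 10 is even.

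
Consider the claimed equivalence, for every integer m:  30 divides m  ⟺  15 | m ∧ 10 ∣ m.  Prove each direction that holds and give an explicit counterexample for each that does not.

Converse. Suppose 15 ∣ m and 10 ∣ m. Any common multiple of 15 and 10 is a multiple of their lcm; here lcm(15, 10) = 15·10/gcd(15, 10) = 150/5 = 30, so 30 ∣ m.

Forward direction. If 30 ∣ m, write m = 30q. Since 30 = 2·15, m = 15·(2q), so 15 ∣ m; and since 30 = 3·10, m = 10·(3q), so 10 ∣ m.

The biconditional holds.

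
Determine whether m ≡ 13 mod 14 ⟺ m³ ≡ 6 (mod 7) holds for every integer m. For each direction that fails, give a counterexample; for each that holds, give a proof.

Forward direction. Suppose m ≡ 13 (mod 14). Then m³ ≡ 13³ = 2197 (mod 14), and since 7 ∣ 14, also m³ ≡ 6 (mod 7).

Converse. This fails: take m = 3. Then 3³ = 27 ≡ 6 (mod 7), yet 3 ≡ 3 (mod 14), not 13.

Only the forward implication holds.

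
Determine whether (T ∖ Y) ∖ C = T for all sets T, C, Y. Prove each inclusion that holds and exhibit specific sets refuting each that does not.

Reverse inclusion. This inclusion fails. Take T = {1}, C = {1}, Y = ∅; then 1 ∈ T but 1 ∉ (T ∖ Y) ∖ C.

Forward inclusion. Let x ∈ (T ∖ Y) ∖ C. Then x ∈ T and x ∉ C, Y, from which x ∈ T.

The sets are not equal: only the forward inclusion holds.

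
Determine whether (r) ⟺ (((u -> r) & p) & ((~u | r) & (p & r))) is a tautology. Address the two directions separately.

Not equivalent: only (⇐) holds.

[⇒] This fails. Under p = F, u = F, r = T, the left side is true but the right side is false.

[⇐] Assume the antecedent. If p is true, the antecedent forces (p = T, u = F, r = T) or (p = T, u = T, r = T), and r holds there. If p is false, the antecedent cannot hold. Either way r holds.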